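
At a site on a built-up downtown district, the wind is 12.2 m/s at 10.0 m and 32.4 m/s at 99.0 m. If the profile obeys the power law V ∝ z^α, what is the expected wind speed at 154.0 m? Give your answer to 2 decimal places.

First find α: α = ln(V₂/V₁)/ln(z₂/z₁) = ln(32.4/12.2)/ln(99.0/10.0) = 0.97672/2.29253 = 0.4260
Extrapolate from 99.0 m to 154.0 m: V₃ = 32.4 × (154.0/99.0)^0.4260 = 32.4 × 1.2071 = 39.1108 m/s

39.11 m/s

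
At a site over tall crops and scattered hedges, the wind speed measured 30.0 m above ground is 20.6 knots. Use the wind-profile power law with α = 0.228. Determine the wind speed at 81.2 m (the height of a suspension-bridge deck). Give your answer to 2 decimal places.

25.85 knots

Power-law profile: V₂ = V₁ · (z₂/z₁)^α
V₂ = 20.6 × (81.2/30.0)^0.228 = 20.6 × (2.7067)^0.228
    = 20.6 × 1.2549 = 25.8501 knots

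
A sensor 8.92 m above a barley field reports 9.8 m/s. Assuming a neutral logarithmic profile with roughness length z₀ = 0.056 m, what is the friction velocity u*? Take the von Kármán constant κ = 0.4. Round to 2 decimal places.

u* ≈ 0.77 m/s

Log law: V(z) = (u*/κ) · ln(z/z₀) ⇒ u* = κ · V / ln(z/z₀)
u* = 0.4 × 9.8 / ln(8.92/0.056) = 0.4 × 9.8 / 5.0707
   = 3.9200 / 5.0707 = 0.7731 m/s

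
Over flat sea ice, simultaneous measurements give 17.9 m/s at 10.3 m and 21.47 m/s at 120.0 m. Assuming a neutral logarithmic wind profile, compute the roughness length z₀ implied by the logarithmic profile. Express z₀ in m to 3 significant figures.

Log law: V(z) ∝ ln(z/z₀). With r = V₁/V₂ = 17.9/21.47 = 0.83372,
r · ln(z₂/z₀) = ln(z₁/z₀) ⇒ ln z₀ = (ln z₁ − r·ln z₂)/(1 − r)
ln z₀ = (2.33214 − 0.83372×4.78749) / 0.16628 = -9.9790
z₀ = exp(-9.9790) = 0.00004636 m

z₀ ≈ 0.0000464 m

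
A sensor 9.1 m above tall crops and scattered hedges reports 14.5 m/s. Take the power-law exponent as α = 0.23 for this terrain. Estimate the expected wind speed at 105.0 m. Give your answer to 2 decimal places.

Power-law profile: V₂ = V₁ · (z₂/z₁)^α
V₂ = 14.5 × (105.0/9.1)^0.23 = 14.5 × (11.5385)^0.23
    = 14.5 × 1.7551 = 25.4485 m/s

25.45 m/s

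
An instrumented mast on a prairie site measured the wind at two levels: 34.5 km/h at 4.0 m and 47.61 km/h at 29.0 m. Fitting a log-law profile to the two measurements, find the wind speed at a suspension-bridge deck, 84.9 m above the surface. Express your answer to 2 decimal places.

54.72 km/h

Log law: V ∝ ln(z/z₀). From the pair, with r = V₁/V₂ = 0.72464,
ln z₀ = (ln z₁ − r·ln z₂)/(1 − r) = (1.3863 − 0.72464×3.3673)/0.27536 = -3.8269 → z₀ = 0.02178 m
V₃ = V₁ · ln(z₃/z₀)/ln(z₁/z₀) = 34.5 × 8.2683/5.2132 = 54.7188 km/h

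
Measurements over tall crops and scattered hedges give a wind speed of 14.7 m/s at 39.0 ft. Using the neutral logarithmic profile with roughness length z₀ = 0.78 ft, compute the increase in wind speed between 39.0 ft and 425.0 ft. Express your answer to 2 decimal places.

8.98 m/s

Log law: V₂ = V₁ · ln(z₂/z₀)/ln(z₁/z₀) = 14.7 × 6.3006/3.9120 = 23.6752 m/s
ΔV = 23.6752 − 14.7 = 8.9752 m/s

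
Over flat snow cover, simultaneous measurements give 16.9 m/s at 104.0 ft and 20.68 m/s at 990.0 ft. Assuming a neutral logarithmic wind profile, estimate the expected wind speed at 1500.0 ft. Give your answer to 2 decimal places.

Log law: V ∝ ln(z/z₀). From the pair, with r = V₁/V₂ = 0.81721,
ln z₀ = (ln z₁ − r·ln z₂)/(1 − r) = (4.6444 − 0.81721×6.8977)/0.18279 = -5.4299 → z₀ = 0.004383 ft
V₃ = V₁ · ln(z₃/z₀)/ln(z₁/z₀) = 16.9 × 12.7432/10.0743 = 21.3770 m/s

21.38 m/s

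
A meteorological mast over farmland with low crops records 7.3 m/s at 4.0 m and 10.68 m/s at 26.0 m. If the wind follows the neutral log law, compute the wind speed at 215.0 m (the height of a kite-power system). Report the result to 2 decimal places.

Log law: V ∝ ln(z/z₀). From the pair, with r = V₁/V₂ = 0.68352,
ln z₀ = (ln z₁ − r·ln z₂)/(1 − r) = (1.3863 − 0.68352×3.2581)/0.31648 = -2.6564 → z₀ = 0.07020 m
V₃ = V₁ · ln(z₃/z₀)/ln(z₁/z₀) = 7.3 × 8.0270/4.0426 = 14.4947 m/s

14.49 m/s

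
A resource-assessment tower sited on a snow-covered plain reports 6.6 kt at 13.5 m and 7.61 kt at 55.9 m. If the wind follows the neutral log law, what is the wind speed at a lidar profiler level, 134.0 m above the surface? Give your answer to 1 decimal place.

8.2 kt

Log law: V ∝ ln(z/z₀). From the pair, with r = V₁/V₂ = 0.86728,
ln z₀ = (ln z₁ − r·ln z₂)/(1 − r) = (2.6027 − 0.86728×4.0236)/0.13272 = -6.6822 → z₀ = 0.001253 m
V₃ = V₁ · ln(z₃/z₀)/ln(z₁/z₀) = 6.6 × 11.5801/9.2849 = 8.2315 kt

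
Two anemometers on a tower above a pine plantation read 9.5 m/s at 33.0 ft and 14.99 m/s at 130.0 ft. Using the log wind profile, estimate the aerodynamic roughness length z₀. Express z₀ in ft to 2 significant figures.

z₀ ≈ 3.1 ft

Log law: V(z) ∝ ln(z/z₀). With r = V₁/V₂ = 9.5/14.99 = 0.63376,
r · ln(z₂/z₀) = ln(z₁/z₀) ⇒ ln z₀ = (ln z₁ − r·ln z₂)/(1 − r)
ln z₀ = (3.49651 − 0.63376×4.86753) / 0.36624 = 1.1241
z₀ = exp(1.1241) = 3.077 ft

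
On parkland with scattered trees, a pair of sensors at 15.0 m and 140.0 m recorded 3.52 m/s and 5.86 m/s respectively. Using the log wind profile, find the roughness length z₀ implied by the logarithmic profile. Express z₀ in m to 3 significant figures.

z₀ ≈ 0.521 m

Log law: V(z) ∝ ln(z/z₀). With r = V₁/V₂ = 3.52/5.86 = 0.60068,
r · ln(z₂/z₀) = ln(z₁/z₀) ⇒ ln z₀ = (ln z₁ − r·ln z₂)/(1 − r)
ln z₀ = (2.70805 − 0.60068×4.94164) / 0.39932 = -0.6519
z₀ = exp(-0.6519) = 0.5211 m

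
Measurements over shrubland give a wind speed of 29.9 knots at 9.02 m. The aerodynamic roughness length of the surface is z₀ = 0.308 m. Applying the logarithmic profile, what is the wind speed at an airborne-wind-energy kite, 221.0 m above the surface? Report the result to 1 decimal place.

Log law: V(z) ∝ ln(z/z₀), so V₂/V₁ = ln(z₂/z₀) / ln(z₁/z₀).
ln(221.0/0.308) = 6.5758, ln(9.02/0.308) = 3.3771
V₂ = 29.9 × 6.5758/3.3771 = 29.9 × 1.9472 = 58.2207 knots

58.2 knots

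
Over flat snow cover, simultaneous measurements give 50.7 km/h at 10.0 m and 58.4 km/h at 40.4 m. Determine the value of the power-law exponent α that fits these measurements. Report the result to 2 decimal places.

Power law: V₂/V₁ = (z₂/z₁)^α ⇒ α = ln(V₂/V₁) / ln(z₂/z₁)
α = ln(58.4/50.7) / ln(40.4/10.0) = ln(1.1519) / ln(4.0400)
  = 0.14139 / 1.39624 = 0.10126

α ≈ 0.10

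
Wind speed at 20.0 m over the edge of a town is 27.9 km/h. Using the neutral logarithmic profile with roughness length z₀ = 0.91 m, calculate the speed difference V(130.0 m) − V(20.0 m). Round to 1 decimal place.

16.9 km/h

Log law: V₂ = V₁ · ln(z₂/z₀)/ln(z₁/z₀) = 27.9 × 4.9618/3.0900 = 44.8005 km/h
ΔV = 44.8005 − 27.9 = 16.9005 km/h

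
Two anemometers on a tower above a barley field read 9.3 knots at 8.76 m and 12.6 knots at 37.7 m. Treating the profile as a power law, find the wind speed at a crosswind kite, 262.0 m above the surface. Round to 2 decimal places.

First find α: α = ln(V₂/V₁)/ln(z₂/z₁) = ln(12.6/9.3)/ln(37.7/8.76) = 0.30368/1.45946 = 0.2081
Extrapolate from 37.7 m to 262.0 m: V₃ = 12.6 × (262.0/37.7)^0.2081 = 12.6 × 1.4969 = 18.8610 knots

18.86 knots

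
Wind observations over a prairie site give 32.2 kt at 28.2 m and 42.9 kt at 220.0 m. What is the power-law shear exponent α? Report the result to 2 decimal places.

α ≈ 0.14

Power law: V₂/V₁ = (z₂/z₁)^α ⇒ α = ln(V₂/V₁) / ln(z₂/z₁)
α = ln(42.9/32.2) / ln(220.0/28.2) = ln(1.3323) / ln(7.8014)
  = 0.28691 / 2.05431 = 0.13966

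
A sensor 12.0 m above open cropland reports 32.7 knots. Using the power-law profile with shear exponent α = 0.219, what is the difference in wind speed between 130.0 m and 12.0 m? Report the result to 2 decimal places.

22.40 knots

Power law: V₂ = V₁ · (z₂/z₁)^α = 32.7 × (10.8333)^0.219 = 55.1011 knots
ΔV = 55.1011 − 32.7 = 22.4011 knots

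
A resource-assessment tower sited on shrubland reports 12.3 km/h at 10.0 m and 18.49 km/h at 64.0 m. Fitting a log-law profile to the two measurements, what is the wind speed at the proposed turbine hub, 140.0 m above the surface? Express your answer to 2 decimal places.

Log law: V ∝ ln(z/z₀). From the pair, with r = V₁/V₂ = 0.66522,
ln z₀ = (ln z₁ − r·ln z₂)/(1 − r) = (2.3026 − 0.66522×4.1589)/0.33478 = -1.3860 → z₀ = 0.2501 m
V₃ = V₁ · ln(z₃/z₀)/ln(z₁/z₀) = 12.3 × 6.3277/3.6886 = 21.1002 km/h

21.10 km/h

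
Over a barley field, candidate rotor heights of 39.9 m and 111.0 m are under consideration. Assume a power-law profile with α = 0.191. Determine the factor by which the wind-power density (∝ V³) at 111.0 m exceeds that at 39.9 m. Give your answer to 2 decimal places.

1.80

Speed ratio: V_B/V_A = (z_B/z_A)^α = (111.0/39.9)^0.191 = (2.7820)^0.191 = 1.21582
Power-density ratio: P_B/P_A = (V_B/V_A)³ = (1.21582)³ = 1.79727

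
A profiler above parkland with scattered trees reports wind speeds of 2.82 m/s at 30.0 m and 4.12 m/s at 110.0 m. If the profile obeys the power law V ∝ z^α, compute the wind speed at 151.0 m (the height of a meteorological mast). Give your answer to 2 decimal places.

4.52 m/s

First find α: α = ln(V₂/V₁)/ln(z₂/z₁) = ln(4.12/2.82)/ln(110.0/30.0) = 0.37912/1.29928 = 0.2918
Extrapolate from 110.0 m to 151.0 m: V₃ = 4.12 × (151.0/110.0)^0.2918 = 4.12 × 1.0968 = 4.5190 m/s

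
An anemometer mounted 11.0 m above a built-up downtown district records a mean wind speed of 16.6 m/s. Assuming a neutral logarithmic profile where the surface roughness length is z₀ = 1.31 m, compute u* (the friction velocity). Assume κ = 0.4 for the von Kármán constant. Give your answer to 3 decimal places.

u* ≈ 3.120 m/s

Log law: V(z) = (u*/κ) · ln(z/z₀) ⇒ u* = κ · V / ln(z/z₀)
u* = 0.4 × 16.6 / ln(11.0/1.31) = 0.4 × 16.6 / 2.1279
   = 6.6400 / 2.1279 = 3.1205 m/s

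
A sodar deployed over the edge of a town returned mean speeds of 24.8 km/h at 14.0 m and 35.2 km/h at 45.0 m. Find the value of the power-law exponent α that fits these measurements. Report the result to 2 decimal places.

Power law: V₂/V₁ = (z₂/z₁)^α ⇒ α = ln(V₂/V₁) / ln(z₂/z₁)
α = ln(35.2/24.8) / ln(45.0/14.0) = ln(1.4194) / ln(3.2143)
  = 0.35020 / 1.16761 = 0.29993

α ≈ 0.30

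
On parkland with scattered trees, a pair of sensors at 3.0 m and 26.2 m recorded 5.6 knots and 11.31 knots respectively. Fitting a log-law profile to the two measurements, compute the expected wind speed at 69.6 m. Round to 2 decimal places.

13.88 knots

Log law: V ∝ ln(z/z₀). From the pair, with r = V₁/V₂ = 0.49514,
ln z₀ = (ln z₁ − r·ln z₂)/(1 − r) = (1.0986 − 0.49514×3.2658)/0.50486 = -1.0268 → z₀ = 0.3582 m
V₃ = V₁ · ln(z₃/z₀)/ln(z₁/z₀) = 5.6 × 5.2696/2.1254 = 13.8842 knots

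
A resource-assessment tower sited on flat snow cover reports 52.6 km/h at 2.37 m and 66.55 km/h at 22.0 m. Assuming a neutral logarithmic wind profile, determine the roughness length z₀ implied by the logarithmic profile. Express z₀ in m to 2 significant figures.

z₀ ≈ 0.00053 m

Log law: V(z) ∝ ln(z/z₀). With r = V₁/V₂ = 52.6/66.55 = 0.79038,
r · ln(z₂/z₀) = ln(z₁/z₀) ⇒ ln z₀ = (ln z₁ − r·ln z₂)/(1 − r)
ln z₀ = (0.86289 − 0.79038×3.09104) / 0.20962 = -7.5386
z₀ = exp(-7.5386) = 0.0005321 m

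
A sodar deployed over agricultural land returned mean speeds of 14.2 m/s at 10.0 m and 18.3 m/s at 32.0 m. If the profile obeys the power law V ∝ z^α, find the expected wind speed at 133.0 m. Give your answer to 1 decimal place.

25.0 m/s

First find α: α = ln(V₂/V₁)/ln(z₂/z₁) = ln(18.3/14.2)/ln(32.0/10.0) = 0.25366/1.16315 = 0.2181
Extrapolate from 32.0 m to 133.0 m: V₃ = 18.3 × (133.0/32.0)^0.2181 = 18.3 × 1.3644 = 24.9676 m/s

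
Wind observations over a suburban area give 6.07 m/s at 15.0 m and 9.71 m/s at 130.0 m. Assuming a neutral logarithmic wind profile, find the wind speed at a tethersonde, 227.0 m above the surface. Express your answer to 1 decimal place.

10.6 m/s

Log law: V ∝ ln(z/z₀). From the pair, with r = V₁/V₂ = 0.62513,
ln z₀ = (ln z₁ − r·ln z₂)/(1 − r) = (2.7081 − 0.62513×4.8675)/0.37487 = -0.8931 → z₀ = 0.4094 m
V₃ = V₁ · ln(z₃/z₀)/ln(z₁/z₀) = 6.07 × 6.3180/3.6011 = 10.6496 m/s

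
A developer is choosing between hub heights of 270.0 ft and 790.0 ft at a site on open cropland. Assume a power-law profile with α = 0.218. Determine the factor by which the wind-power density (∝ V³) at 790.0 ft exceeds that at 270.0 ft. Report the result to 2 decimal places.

Speed ratio: V_B/V_A = (z_B/z_A)^α = (790.0/270.0)^0.218 = (2.9259)^0.218 = 1.26370
Power-density ratio: P_B/P_A = (V_B/V_A)³ = (1.26370)³ = 2.01807

2.02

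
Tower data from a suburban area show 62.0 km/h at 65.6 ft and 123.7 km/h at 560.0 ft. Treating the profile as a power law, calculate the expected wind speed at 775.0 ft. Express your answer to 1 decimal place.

First find α: α = ln(V₂/V₁)/ln(z₂/z₁) = ln(123.7/62.0)/ln(560.0/65.6) = 0.69072/2.14436 = 0.3221
Extrapolate from 560.0 ft to 775.0 ft: V₃ = 123.7 × (775.0/560.0)^0.3221 = 123.7 × 1.1103 = 137.3486 km/h

137.3 km/h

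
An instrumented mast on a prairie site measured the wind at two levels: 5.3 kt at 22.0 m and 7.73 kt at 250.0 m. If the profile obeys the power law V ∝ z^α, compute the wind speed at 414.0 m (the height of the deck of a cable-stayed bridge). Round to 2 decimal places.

8.36 kt

First find α: α = ln(V₂/V₁)/ln(z₂/z₁) = ln(7.73/5.3)/ln(250.0/22.0) = 0.37740/2.43042 = 0.1553
Extrapolate from 250.0 m to 414.0 m: V₃ = 7.73 × (414.0/250.0)^0.1553 = 7.73 × 1.0815 = 8.3598 kt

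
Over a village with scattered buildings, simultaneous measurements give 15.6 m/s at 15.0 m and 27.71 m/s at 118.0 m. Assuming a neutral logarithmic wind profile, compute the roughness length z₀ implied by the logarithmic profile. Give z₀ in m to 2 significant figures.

Log law: V(z) ∝ ln(z/z₀). With r = V₁/V₂ = 15.6/27.71 = 0.56297,
r · ln(z₂/z₀) = ln(z₁/z₀) ⇒ ln z₀ = (ln z₁ − r·ln z₂)/(1 − r)
ln z₀ = (2.70805 − 0.56297×4.77068) / 0.43703 = 0.0510
z₀ = exp(0.0510) = 1.052 m

z₀ ≈ 1.1 m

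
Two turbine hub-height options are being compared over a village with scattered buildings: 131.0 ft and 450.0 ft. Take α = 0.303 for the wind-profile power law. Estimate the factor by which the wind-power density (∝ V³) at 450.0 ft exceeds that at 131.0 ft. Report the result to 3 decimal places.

3.070

Speed ratio: V_B/V_A = (z_B/z_A)^α = (450.0/131.0)^0.303 = (3.4351)^0.303 = 1.45342
Power-density ratio: P_B/P_A = (V_B/V_A)³ = (1.45342)³ = 3.07023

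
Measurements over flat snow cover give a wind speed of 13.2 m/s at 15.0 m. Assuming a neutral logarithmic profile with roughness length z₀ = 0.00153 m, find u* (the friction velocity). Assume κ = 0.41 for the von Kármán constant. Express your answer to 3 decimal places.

Log law: V(z) = (u*/κ) · ln(z/z₀) ⇒ u* = κ · V / ln(z/z₀)
u* = 0.41 × 13.2 / ln(15.0/0.00153) = 0.41 × 13.2 / 9.1905
   = 5.4120 / 9.1905 = 0.5889 m/s

u* ≈ 0.589 m/s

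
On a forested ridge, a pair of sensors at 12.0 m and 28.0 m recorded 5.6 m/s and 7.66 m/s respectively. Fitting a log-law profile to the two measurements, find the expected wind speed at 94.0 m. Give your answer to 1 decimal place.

Log law: V ∝ ln(z/z₀). From the pair, with r = V₁/V₂ = 0.73107,
ln z₀ = (ln z₁ − r·ln z₂)/(1 − r) = (2.4849 − 0.73107×3.3322)/0.26893 = 0.1816 → z₀ = 1.199 m
V₃ = V₁ · ln(z₃/z₀)/ln(z₁/z₀) = 5.6 × 4.3617/2.3033 = 10.6045 m/s

10.6 m/s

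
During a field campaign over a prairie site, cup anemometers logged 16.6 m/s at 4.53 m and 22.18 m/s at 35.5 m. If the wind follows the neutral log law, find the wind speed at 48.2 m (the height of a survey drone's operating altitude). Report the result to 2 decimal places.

Log law: V ∝ ln(z/z₀). From the pair, with r = V₁/V₂ = 0.74842,
ln z₀ = (ln z₁ − r·ln z₂)/(1 − r) = (1.5107 − 0.74842×3.5695)/0.25158 = -4.6141 → z₀ = 0.009912 m
V₃ = V₁ · ln(z₃/z₀)/ln(z₁/z₀) = 16.6 × 8.4894/6.1248 = 23.0089 m/s

23.01 m/s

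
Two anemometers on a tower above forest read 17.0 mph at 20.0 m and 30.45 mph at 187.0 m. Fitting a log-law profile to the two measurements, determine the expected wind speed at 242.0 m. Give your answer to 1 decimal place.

Log law: V ∝ ln(z/z₀). From the pair, with r = V₁/V₂ = 0.55829,
ln z₀ = (ln z₁ − r·ln z₂)/(1 − r) = (2.9957 − 0.55829×5.2311)/0.44171 = 0.1703 → z₀ = 1.186 m
V₃ = V₁ · ln(z₃/z₀)/ln(z₁/z₀) = 17.0 × 5.3186/2.8254 = 32.0013 mph

32.0 mph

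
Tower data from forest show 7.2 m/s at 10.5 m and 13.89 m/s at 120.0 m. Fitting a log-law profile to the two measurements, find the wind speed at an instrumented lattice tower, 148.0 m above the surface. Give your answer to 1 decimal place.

14.5 m/s

Log law: V ∝ ln(z/z₀). From the pair, with r = V₁/V₂ = 0.51836,
ln z₀ = (ln z₁ − r·ln z₂)/(1 − r) = (2.3514 − 0.51836×4.7875)/0.48164 = -0.2705 → z₀ = 0.7630 m
V₃ = V₁ · ln(z₃/z₀)/ln(z₁/z₀) = 7.2 × 5.2677/2.6218 = 14.4659 m/s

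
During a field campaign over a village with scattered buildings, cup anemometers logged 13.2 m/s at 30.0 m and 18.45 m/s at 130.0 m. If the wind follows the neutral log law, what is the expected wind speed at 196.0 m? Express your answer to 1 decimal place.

19.9 m/s

Log law: V ∝ ln(z/z₀). From the pair, with r = V₁/V₂ = 0.71545,
ln z₀ = (ln z₁ − r·ln z₂)/(1 − r) = (3.4012 − 0.71545×4.8675)/0.28455 = -0.2856 → z₀ = 0.7516 m
V₃ = V₁ · ln(z₃/z₀)/ln(z₁/z₀) = 13.2 × 5.5637/3.6868 = 19.9200 m/s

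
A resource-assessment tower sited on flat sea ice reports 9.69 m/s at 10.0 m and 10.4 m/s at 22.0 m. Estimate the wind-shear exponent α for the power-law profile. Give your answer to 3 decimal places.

Power law: V₂/V₁ = (z₂/z₁)^α ⇒ α = ln(V₂/V₁) / ln(z₂/z₁)
α = ln(10.4/9.69) / ln(22.0/10.0) = ln(1.0733) / ln(2.2000)
  = 0.07071 / 0.78846 = 0.08968

α ≈ 0.090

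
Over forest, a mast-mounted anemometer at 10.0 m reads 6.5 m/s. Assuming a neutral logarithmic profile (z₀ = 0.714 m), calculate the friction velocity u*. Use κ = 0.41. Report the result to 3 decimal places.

Log law: V(z) = (u*/κ) · ln(z/z₀) ⇒ u* = κ · V / ln(z/z₀)
u* = 0.41 × 6.5 / ln(10.0/0.714) = 0.41 × 6.5 / 2.6395
   = 2.6650 / 2.6395 = 1.0097 m/s

u* ≈ 1.010 m/s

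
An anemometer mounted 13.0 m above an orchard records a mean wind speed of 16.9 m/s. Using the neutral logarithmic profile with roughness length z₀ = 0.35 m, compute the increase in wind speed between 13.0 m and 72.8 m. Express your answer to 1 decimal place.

8.1 m/s

Log law: V₂ = V₁ · ln(z₂/z₀)/ln(z₁/z₀) = 16.9 × 5.3375/3.6148 = 24.9544 m/s
ΔV = 24.9544 − 16.9 = 8.0544 m/s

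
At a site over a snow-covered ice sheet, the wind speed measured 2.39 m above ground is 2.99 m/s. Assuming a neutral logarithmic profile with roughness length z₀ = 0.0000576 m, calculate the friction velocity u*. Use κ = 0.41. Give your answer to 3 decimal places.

Log law: V(z) = (u*/κ) · ln(z/z₀) ⇒ u* = κ · V / ln(z/z₀)
u* = 0.41 × 2.99 / ln(2.39/0.0000576) = 0.41 × 2.99 / 10.6333
   = 1.2259 / 10.6333 = 0.1153 m/s

u* ≈ 0.115 m/s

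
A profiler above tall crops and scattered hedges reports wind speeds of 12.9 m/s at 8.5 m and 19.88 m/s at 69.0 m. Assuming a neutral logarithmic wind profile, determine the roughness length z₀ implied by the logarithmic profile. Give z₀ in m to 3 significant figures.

Log law: V(z) ∝ ln(z/z₀). With r = V₁/V₂ = 12.9/19.88 = 0.64889,
r · ln(z₂/z₀) = ln(z₁/z₀) ⇒ ln z₀ = (ln z₁ − r·ln z₂)/(1 − r)
ln z₀ = (2.14007 − 0.64889×4.23411) / 0.35111 = -1.7300
z₀ = exp(-1.7300) = 0.1773 m

z₀ ≈ 0.177 m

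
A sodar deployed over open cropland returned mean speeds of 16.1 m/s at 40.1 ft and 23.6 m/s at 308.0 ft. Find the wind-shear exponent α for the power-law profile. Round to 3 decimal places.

α ≈ 0.188

Power law: V₂/V₁ = (z₂/z₁)^α ⇒ α = ln(V₂/V₁) / ln(z₂/z₁)
α = ln(23.6/16.1) / ln(308.0/40.1) = ln(1.4658) / ln(7.6808)
  = 0.38243 / 2.03872 = 0.18758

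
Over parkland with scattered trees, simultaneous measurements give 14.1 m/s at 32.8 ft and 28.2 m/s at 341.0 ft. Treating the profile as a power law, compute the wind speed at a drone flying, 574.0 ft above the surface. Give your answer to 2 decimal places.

First find α: α = ln(V₂/V₁)/ln(z₂/z₁) = ln(28.2/14.1)/ln(341.0/32.8) = 0.69315/2.34145 = 0.2960
Extrapolate from 341.0 ft to 574.0 ft: V₃ = 28.2 × (574.0/341.0)^0.2960 = 28.2 × 1.1667 = 32.9002 m/s

32.90 m/s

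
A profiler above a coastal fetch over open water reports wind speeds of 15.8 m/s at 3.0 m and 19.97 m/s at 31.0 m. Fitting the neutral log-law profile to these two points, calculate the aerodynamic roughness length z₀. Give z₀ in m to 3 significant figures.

z₀ ≈ 0.000431 m

Log law: V(z) ∝ ln(z/z₀). With r = V₁/V₂ = 15.8/19.97 = 0.79119,
r · ln(z₂/z₀) = ln(z₁/z₀) ⇒ ln z₀ = (ln z₁ − r·ln z₂)/(1 − r)
ln z₀ = (1.09861 − 0.79119×3.43399) / 0.20881 = -7.7501
z₀ = exp(-7.7501) = 0.0004307 m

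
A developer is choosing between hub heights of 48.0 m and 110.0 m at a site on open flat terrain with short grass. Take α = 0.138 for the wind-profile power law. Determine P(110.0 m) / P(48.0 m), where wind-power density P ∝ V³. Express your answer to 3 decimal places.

Speed ratio: V_B/V_A = (z_B/z_A)^α = (110.0/48.0)^0.138 = (2.2917)^0.138 = 1.12125
Power-density ratio: P_B/P_A = (V_B/V_A)³ = (1.12125)³ = 1.40962

1.410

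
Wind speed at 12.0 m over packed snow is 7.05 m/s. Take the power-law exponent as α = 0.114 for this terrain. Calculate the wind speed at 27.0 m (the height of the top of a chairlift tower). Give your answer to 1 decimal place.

7.7 m/s

Power-law profile: V₂ = V₁ · (z₂/z₁)^α
V₂ = 7.05 × (27.0/12.0)^0.114 = 7.05 × (2.2500)^0.114
    = 7.05 × 1.0969 = 7.7328 m/s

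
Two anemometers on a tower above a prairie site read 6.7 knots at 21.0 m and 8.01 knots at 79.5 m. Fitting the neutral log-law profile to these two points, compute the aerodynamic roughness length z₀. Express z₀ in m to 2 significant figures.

z₀ ≈ 0.023 m

Log law: V(z) ∝ ln(z/z₀). With r = V₁/V₂ = 6.7/8.01 = 0.83645,
r · ln(z₂/z₀) = ln(z₁/z₀) ⇒ ln z₀ = (ln z₁ − r·ln z₂)/(1 − r)
ln z₀ = (3.04452 − 0.83645×4.37576) / 0.16355 = -3.7641
z₀ = exp(-3.7641) = 0.02319 m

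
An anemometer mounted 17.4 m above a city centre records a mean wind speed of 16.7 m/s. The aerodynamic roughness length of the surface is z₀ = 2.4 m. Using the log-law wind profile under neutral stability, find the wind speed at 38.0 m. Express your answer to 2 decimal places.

Log law: V(z) ∝ ln(z/z₀), so V₂/V₁ = ln(z₂/z₀) / ln(z₁/z₀).
ln(38.0/2.4) = 2.7621, ln(17.4/2.4) = 1.9810
V₂ = 16.7 × 2.7621/1.9810 = 16.7 × 1.3943 = 23.2849 m/s

23.28 m/s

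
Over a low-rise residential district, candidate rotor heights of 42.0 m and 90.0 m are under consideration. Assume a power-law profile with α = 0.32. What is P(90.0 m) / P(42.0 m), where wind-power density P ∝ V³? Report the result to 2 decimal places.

2.08

Speed ratio: V_B/V_A = (z_B/z_A)^α = (90.0/42.0)^0.32 = (2.1429)^0.32 = 1.27620
Power-density ratio: P_B/P_A = (V_B/V_A)³ = (1.27620)³ = 2.07852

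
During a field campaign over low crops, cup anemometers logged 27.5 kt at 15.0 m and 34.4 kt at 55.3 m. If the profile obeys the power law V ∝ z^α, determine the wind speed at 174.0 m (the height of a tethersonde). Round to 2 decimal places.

41.88 kt

First find α: α = ln(V₂/V₁)/ln(z₂/z₁) = ln(34.4/27.5)/ln(55.3/15.0) = 0.22387/1.30472 = 0.1716
Extrapolate from 55.3 m to 174.0 m: V₃ = 34.4 × (174.0/55.3)^0.1716 = 34.4 × 1.2174 = 41.8772 kt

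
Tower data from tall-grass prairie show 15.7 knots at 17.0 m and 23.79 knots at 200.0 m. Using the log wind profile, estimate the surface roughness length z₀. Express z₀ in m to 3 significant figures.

Log law: V(z) ∝ ln(z/z₀). With r = V₁/V₂ = 15.7/23.79 = 0.65994,
r · ln(z₂/z₀) = ln(z₁/z₀) ⇒ ln z₀ = (ln z₁ − r·ln z₂)/(1 − r)
ln z₀ = (2.83321 − 0.65994×5.29832) / 0.34006 = -1.9507
z₀ = exp(-1.9507) = 0.1422 m

z₀ ≈ 0.142 m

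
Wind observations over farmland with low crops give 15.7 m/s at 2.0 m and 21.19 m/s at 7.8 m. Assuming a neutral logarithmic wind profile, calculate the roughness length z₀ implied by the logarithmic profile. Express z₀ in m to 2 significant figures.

z₀ ≈ 0.041 m

Log law: V(z) ∝ ln(z/z₀). With r = V₁/V₂ = 15.7/21.19 = 0.74092,
r · ln(z₂/z₀) = ln(z₁/z₀) ⇒ ln z₀ = (ln z₁ − r·ln z₂)/(1 − r)
ln z₀ = (0.69315 − 0.74092×2.05412) / 0.25908 = -3.1989
z₀ = exp(-3.1989) = 0.04081 m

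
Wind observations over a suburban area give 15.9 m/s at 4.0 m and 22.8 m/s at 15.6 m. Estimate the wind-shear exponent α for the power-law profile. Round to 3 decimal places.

α ≈ 0.265

Power law: V₂/V₁ = (z₂/z₁)^α ⇒ α = ln(V₂/V₁) / ln(z₂/z₁)
α = ln(22.8/15.9) / ln(15.6/4.0) = ln(1.4340) / ln(3.9000)
  = 0.36044 / 1.36098 = 0.26484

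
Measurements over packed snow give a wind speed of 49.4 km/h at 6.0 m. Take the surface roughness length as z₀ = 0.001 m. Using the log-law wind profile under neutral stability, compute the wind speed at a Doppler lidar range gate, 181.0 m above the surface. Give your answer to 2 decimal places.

Log law: V(z) ∝ ln(z/z₀), so V₂/V₁ = ln(z₂/z₀) / ln(z₁/z₀).
ln(181.0/0.001) = 12.1063, ln(6.0/0.001) = 8.6995
V₂ = 49.4 × 12.1063/8.6995 = 49.4 × 1.3916 = 68.7451 km/h

68.75 km/h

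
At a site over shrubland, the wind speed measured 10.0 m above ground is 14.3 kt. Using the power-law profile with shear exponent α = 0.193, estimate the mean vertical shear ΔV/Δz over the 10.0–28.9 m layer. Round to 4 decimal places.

Power law: V₂ = V₁ · (z₂/z₁)^α = 14.3 × (2.8900)^0.193 = 17.5505 kt
ΔV/Δz = (17.5505 − 14.3)/(28.9 − 10.0) = 3.2505/18.9000 = 0.17198 kt/m

0.1720 kt/m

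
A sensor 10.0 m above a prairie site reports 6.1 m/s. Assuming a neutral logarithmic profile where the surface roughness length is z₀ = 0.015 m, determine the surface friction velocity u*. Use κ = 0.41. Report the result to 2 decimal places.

Log law: V(z) = (u*/κ) · ln(z/z₀) ⇒ u* = κ · V / ln(z/z₀)
u* = 0.41 × 6.1 / ln(10.0/0.015) = 0.41 × 6.1 / 6.5023
   = 2.5010 / 6.5023 = 0.3846 m/s

u* ≈ 0.38 m/s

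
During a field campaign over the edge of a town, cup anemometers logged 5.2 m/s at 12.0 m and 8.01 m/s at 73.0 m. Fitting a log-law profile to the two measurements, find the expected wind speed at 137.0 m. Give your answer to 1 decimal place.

Log law: V ∝ ln(z/z₀). From the pair, with r = V₁/V₂ = 0.64919,
ln z₀ = (ln z₁ − r·ln z₂)/(1 − r) = (2.4849 − 0.64919×4.2905)/0.35081 = -0.8563 → z₀ = 0.4247 m
V₃ = V₁ · ln(z₃/z₀)/ln(z₁/z₀) = 5.2 × 5.7763/3.3412 = 8.9897 m/s

9.0 m/s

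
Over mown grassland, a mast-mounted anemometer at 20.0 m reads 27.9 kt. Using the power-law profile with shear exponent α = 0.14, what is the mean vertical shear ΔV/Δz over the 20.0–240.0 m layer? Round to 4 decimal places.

Power law: V₂ = V₁ · (z₂/z₁)^α = 27.9 × (12.0000)^0.14 = 39.5084 kt
ΔV/Δz = (39.5084 − 27.9)/(240.0 − 20.0) = 11.6084/220.0000 = 0.05277 kt/m

0.0528 kt/m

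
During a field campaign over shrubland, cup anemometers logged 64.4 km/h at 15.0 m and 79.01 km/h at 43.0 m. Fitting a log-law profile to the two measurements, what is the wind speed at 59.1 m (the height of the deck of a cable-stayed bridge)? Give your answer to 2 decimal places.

83.42 km/h

Log law: V ∝ ln(z/z₀). From the pair, with r = V₁/V₂ = 0.81509,
ln z₀ = (ln z₁ − r·ln z₂)/(1 − r) = (2.7081 − 0.81509×3.7612)/0.18491 = -1.9342 → z₀ = 0.1445 m
V₃ = V₁ · ln(z₃/z₀)/ln(z₁/z₀) = 64.4 × 6.0134/4.6422 = 83.4219 km/h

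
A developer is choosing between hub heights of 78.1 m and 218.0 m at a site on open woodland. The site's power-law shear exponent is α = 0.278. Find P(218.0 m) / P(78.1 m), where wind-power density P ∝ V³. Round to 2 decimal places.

Speed ratio: V_B/V_A = (z_B/z_A)^α = (218.0/78.1)^0.278 = (2.7913)^0.278 = 1.33025
Power-density ratio: P_B/P_A = (V_B/V_A)³ = (1.33025)³ = 2.35397

2.35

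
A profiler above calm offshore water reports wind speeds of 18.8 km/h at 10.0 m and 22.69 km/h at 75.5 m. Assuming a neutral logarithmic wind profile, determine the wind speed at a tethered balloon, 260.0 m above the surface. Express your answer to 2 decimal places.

Log law: V ∝ ln(z/z₀). From the pair, with r = V₁/V₂ = 0.82856,
ln z₀ = (ln z₁ − r·ln z₂)/(1 − r) = (2.3026 − 0.82856×4.3241)/0.17144 = -7.4674 → z₀ = 0.0005714 m
V₃ = V₁ · ln(z₃/z₀)/ln(z₁/z₀) = 18.8 × 13.0280/9.7699 = 25.0695 km/h

25.07 km/h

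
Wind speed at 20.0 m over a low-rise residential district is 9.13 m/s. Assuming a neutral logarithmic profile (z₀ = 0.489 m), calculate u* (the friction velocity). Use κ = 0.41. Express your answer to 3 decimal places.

u* ≈ 1.009 m/s

Log law: V(z) = (u*/κ) · ln(z/z₀) ⇒ u* = κ · V / ln(z/z₀)
u* = 0.41 × 9.13 / ln(20.0/0.489) = 0.41 × 9.13 / 3.7111
   = 3.7433 / 3.7111 = 1.0087 m/s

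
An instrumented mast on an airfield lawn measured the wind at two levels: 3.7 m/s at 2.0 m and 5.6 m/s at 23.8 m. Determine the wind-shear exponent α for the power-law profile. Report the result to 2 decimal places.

Power law: V₂/V₁ = (z₂/z₁)^α ⇒ α = ln(V₂/V₁) / ln(z₂/z₁)
α = ln(5.6/3.7) / ln(23.8/2.0) = ln(1.5135) / ln(11.9000)
  = 0.41443 / 2.47654 = 0.16734

α ≈ 0.17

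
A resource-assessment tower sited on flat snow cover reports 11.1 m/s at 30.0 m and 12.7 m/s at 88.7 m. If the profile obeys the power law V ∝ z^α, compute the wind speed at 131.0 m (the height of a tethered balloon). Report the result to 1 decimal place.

13.3 m/s

First find α: α = ln(V₂/V₁)/ln(z₂/z₁) = ln(12.7/11.1)/ln(88.7/30.0) = 0.13466/1.08406 = 0.1242
Extrapolate from 88.7 m to 131.0 m: V₃ = 12.7 × (131.0/88.7)^0.1242 = 12.7 × 1.0496 = 13.3303 m/s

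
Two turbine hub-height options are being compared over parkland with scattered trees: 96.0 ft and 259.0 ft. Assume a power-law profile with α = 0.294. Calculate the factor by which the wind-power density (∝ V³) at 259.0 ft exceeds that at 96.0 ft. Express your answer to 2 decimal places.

2.40

Speed ratio: V_B/V_A = (z_B/z_A)^α = (259.0/96.0)^0.294 = (2.6979)^0.294 = 1.33882
Power-density ratio: P_B/P_A = (V_B/V_A)³ = (1.33882)³ = 2.39976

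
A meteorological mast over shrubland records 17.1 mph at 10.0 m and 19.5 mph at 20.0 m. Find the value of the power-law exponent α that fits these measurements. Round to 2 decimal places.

Power law: V₂/V₁ = (z₂/z₁)^α ⇒ α = ln(V₂/V₁) / ln(z₂/z₁)
α = ln(19.5/17.1) / ln(20.0/10.0) = ln(1.1404) / ln(2.0000)
  = 0.13134 / 0.69315 = 0.18948

α ≈ 0.19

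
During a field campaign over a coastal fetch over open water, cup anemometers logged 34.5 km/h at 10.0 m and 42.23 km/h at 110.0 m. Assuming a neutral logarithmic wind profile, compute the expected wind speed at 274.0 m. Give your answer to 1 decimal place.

45.2 km/h

Log law: V ∝ ln(z/z₀). From the pair, with r = V₁/V₂ = 0.81695,
ln z₀ = (ln z₁ − r·ln z₂)/(1 − r) = (2.3026 − 0.81695×4.7005)/0.18305 = -8.3995 → z₀ = 0.0002250 m
V₃ = V₁ · ln(z₃/z₀)/ln(z₁/z₀) = 34.5 × 14.0127/10.7021 = 45.1721 km/h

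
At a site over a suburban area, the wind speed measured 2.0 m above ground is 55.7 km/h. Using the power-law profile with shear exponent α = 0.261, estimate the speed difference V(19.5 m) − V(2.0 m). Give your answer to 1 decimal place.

45.2 km/h

Power law: V₂ = V₁ · (z₂/z₁)^α = 55.7 × (9.7500)^0.261 = 100.9219 km/h
ΔV = 100.9219 − 55.7 = 45.2219 km/h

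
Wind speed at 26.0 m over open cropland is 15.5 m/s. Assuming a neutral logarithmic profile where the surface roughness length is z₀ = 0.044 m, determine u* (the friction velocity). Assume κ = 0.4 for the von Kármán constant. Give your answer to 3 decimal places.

u* ≈ 0.972 m/s

Log law: V(z) = (u*/κ) · ln(z/z₀) ⇒ u* = κ · V / ln(z/z₀)
u* = 0.4 × 15.5 / ln(26.0/0.044) = 0.4 × 15.5 / 6.3817
   = 6.2000 / 6.3817 = 0.9715 m/s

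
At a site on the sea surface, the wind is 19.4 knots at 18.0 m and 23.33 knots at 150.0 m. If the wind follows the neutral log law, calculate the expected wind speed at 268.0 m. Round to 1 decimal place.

24.4 knots

Log law: V ∝ ln(z/z₀). From the pair, with r = V₁/V₂ = 0.83155,
ln z₀ = (ln z₁ − r·ln z₂)/(1 − r) = (2.8904 − 0.83155×5.0106)/0.16845 = -7.5761 → z₀ = 0.0005126 m
V₃ = V₁ · ln(z₃/z₀)/ln(z₁/z₀) = 19.4 × 13.1671/10.4664 = 24.4057 knots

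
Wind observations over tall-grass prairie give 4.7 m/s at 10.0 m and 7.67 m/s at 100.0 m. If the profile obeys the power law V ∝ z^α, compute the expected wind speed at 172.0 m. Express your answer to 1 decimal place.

8.6 m/s

First find α: α = ln(V₂/V₁)/ln(z₂/z₁) = ln(7.67/4.7)/ln(100.0/10.0) = 0.48975/2.30259 = 0.2127
Extrapolate from 100.0 m to 172.0 m: V₃ = 7.67 × (172.0/100.0)^0.2127 = 7.67 × 1.1223 = 8.6078 m/s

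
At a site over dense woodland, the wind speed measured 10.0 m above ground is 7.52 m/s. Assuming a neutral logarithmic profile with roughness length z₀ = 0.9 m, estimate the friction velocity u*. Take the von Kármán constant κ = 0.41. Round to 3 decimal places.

u* ≈ 1.280 m/s

Log law: V(z) = (u*/κ) · ln(z/z₀) ⇒ u* = κ · V / ln(z/z₀)
u* = 0.41 × 7.52 / ln(10.0/0.9) = 0.41 × 7.52 / 2.4079
   = 3.0832 / 2.4079 = 1.2804 m/s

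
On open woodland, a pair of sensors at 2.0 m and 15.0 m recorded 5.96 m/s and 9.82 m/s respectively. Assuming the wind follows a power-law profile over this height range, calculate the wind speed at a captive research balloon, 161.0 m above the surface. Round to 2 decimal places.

First find α: α = ln(V₂/V₁)/ln(z₂/z₁) = ln(9.82/5.96)/ln(15.0/2.0) = 0.49935/2.01490 = 0.2478
Extrapolate from 15.0 m to 161.0 m: V₃ = 9.82 × (161.0/15.0)^0.2478 = 9.82 × 1.8007 = 17.6830 m/s

17.68 m/s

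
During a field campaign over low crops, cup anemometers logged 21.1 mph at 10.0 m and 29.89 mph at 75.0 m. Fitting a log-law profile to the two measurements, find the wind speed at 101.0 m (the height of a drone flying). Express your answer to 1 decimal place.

31.2 mph

Log law: V ∝ ln(z/z₀). From the pair, with r = V₁/V₂ = 0.70592,
ln z₀ = (ln z₁ − r·ln z₂)/(1 − r) = (2.3026 − 0.70592×4.3175)/0.29408 = -2.5341 → z₀ = 0.07933 m
V₃ = V₁ · ln(z₃/z₀)/ln(z₁/z₀) = 21.1 × 7.1492/4.8367 = 31.1884 mph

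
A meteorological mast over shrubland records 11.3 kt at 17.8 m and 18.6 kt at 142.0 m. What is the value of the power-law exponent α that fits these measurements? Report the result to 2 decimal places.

α ≈ 0.24

Power law: V₂/V₁ = (z₂/z₁)^α ⇒ α = ln(V₂/V₁) / ln(z₂/z₁)
α = ln(18.6/11.3) / ln(142.0/17.8) = ln(1.6460) / ln(7.9775)
  = 0.49836 / 2.07663 = 0.23998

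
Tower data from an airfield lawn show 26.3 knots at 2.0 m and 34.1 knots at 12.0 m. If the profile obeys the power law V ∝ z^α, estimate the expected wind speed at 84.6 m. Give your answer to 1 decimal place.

45.3 knots

First find α: α = ln(V₂/V₁)/ln(z₂/z₁) = ln(34.1/26.3)/ln(12.0/2.0) = 0.25973/1.79176 = 0.1450
Extrapolate from 12.0 m to 84.6 m: V₃ = 34.1 × (84.6/12.0)^0.1450 = 34.1 × 1.3272 = 45.2591 knots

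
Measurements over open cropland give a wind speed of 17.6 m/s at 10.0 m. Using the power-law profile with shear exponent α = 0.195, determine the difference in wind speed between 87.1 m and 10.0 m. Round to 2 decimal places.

9.24 m/s

Power law: V₂ = V₁ · (z₂/z₁)^α = 17.6 × (8.7100)^0.195 = 26.8421 m/s
ΔV = 26.8421 − 17.6 = 9.2421 m/s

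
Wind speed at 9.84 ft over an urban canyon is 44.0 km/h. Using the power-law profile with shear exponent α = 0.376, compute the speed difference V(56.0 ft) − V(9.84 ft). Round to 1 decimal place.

40.6 km/h

Power law: V₂ = V₁ · (z₂/z₁)^α = 44.0 × (5.6911)^0.376 = 84.6068 km/h
ΔV = 84.6068 − 44.0 = 40.6068 km/h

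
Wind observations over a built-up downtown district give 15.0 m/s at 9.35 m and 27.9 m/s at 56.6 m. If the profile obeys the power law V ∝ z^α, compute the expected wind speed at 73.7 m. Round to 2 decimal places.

First find α: α = ln(V₂/V₁)/ln(z₂/z₁) = ln(27.9/15.0)/ln(56.6/9.35) = 0.62058/1.80063 = 0.3446
Extrapolate from 56.6 m to 73.7 m: V₃ = 27.9 × (73.7/56.6)^0.3446 = 27.9 × 1.0953 = 30.5575 m/s

30.56 m/s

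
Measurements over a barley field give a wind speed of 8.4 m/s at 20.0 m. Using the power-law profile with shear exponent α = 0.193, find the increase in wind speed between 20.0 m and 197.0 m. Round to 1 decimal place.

4.7 m/s

Power law: V₂ = V₁ · (z₂/z₁)^α = 8.4 × (9.8500)^0.193 = 13.0621 m/s
ΔV = 13.0621 − 8.4 = 4.6621 m/s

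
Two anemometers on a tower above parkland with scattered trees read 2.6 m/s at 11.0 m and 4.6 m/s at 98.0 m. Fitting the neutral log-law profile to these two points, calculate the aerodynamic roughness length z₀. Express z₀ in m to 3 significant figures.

Log law: V(z) ∝ ln(z/z₀). With r = V₁/V₂ = 2.6/4.6 = 0.56522,
r · ln(z₂/z₀) = ln(z₁/z₀) ⇒ ln z₀ = (ln z₁ − r·ln z₂)/(1 − r)
ln z₀ = (2.39790 − 0.56522×4.58497) / 0.43478 = -0.4453
z₀ = exp(-0.4453) = 0.6406 m

z₀ ≈ 0.641 m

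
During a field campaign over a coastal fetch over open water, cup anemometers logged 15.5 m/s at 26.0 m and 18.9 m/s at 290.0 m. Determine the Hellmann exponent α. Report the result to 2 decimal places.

Power law: V₂/V₁ = (z₂/z₁)^α ⇒ α = ln(V₂/V₁) / ln(z₂/z₁)
α = ln(18.9/15.5) / ln(290.0/26.0) = ln(1.2194) / ln(11.1538)
  = 0.19832 / 2.41178 = 0.08223

α ≈ 0.08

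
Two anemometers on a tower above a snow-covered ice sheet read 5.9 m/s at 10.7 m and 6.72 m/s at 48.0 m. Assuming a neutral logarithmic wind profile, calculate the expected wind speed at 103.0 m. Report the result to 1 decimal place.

Log law: V ∝ ln(z/z₀). From the pair, with r = V₁/V₂ = 0.87798,
ln z₀ = (ln z₁ − r·ln z₂)/(1 − r) = (2.3702 − 0.87798×3.8712)/0.12202 = -8.4293 → z₀ = 0.0002184 m
V₃ = V₁ · ln(z₃/z₀)/ln(z₁/z₀) = 5.9 × 13.0641/10.7996 = 7.1371 m/s

7.1 m/s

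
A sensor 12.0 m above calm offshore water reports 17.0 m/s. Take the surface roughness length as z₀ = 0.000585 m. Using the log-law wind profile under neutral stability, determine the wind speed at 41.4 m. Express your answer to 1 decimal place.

19.1 m/s

Log law: V(z) ∝ ln(z/z₀), so V₂/V₁ = ln(z₂/z₀) / ln(z₁/z₀).
ln(41.4/0.000585) = 11.1672, ln(12.0/0.000585) = 9.9288
V₂ = 17.0 × 11.1672/9.9288 = 17.0 × 1.1247 = 19.1203 m/s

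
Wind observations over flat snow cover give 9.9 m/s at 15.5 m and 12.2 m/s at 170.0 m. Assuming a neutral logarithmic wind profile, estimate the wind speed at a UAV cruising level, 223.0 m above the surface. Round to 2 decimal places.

Log law: V ∝ ln(z/z₀). From the pair, with r = V₁/V₂ = 0.81148,
ln z₀ = (ln z₁ − r·ln z₂)/(1 − r) = (2.7408 − 0.81148×5.1358)/0.18852 = -7.5679 → z₀ = 0.0005168 m
V₃ = V₁ · ln(z₃/z₀)/ln(z₁/z₀) = 9.9 × 12.9751/10.3087 = 12.4606 m/s

12.46 m/s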